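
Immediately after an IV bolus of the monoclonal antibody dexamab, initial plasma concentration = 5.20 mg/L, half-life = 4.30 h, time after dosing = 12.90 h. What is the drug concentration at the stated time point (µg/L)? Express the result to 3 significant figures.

650 µg/L

k = ln2 / t½ = 0.693147 / 4.30 = 0.1612 h⁻¹
t / t½ = 12.90 / 4.30 = 3 half-lives
C = C₀ × (1/2)^3 = 5.200 × 0.1250 = 0.6500 mg/L
Convert: 0.6500 mg/L × 1000 = 650.0 µg/L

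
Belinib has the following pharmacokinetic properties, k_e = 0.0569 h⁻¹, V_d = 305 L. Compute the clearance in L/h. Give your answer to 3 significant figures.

17.4 L/h

CL = k × Vd = 0.0569 × 305 = 17.35 L/h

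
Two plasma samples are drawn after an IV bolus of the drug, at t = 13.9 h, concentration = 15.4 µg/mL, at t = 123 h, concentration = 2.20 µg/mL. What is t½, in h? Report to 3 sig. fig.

38.9 h

k = ln(C₁/C₂) / (t₂ − t₁) = ln(15.4/2.20) / (123 − 13.9)
  = 1.946 / 109.1 = 0.01784 h⁻¹
t½ = ln2 / k = 0.693147 / 0.01784 = 38.85 h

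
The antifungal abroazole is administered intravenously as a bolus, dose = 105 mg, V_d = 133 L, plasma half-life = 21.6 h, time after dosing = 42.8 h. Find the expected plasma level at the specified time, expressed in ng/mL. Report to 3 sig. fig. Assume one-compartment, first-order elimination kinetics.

C₀ = Dose / Vd = 105.0 / 133 = 0.7895 mg/L
k = ln2 / t½ = 0.693147 / 21.6 = 0.03209 h⁻¹
C = C₀ · e^(−k·t) = 0.7895 × e^(−0.03209 × 42.8)
  = 0.7895 × 0.2532 = 0.1999 mg/L
Convert: 0.1999 mg/L × 1000 = 199.9 ng/mL

200 ng/mL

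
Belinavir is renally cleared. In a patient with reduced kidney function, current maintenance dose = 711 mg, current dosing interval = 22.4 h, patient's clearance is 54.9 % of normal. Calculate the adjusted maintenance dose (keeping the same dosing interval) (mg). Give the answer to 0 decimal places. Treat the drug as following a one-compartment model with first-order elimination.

390 mg

To keep the same average steady-state level, dosing rate must scale with clearance.
CL ratio = 54.9 / 100 = 0.5490
New dose (same interval) = 711 × 0.5490 = 390.3 mg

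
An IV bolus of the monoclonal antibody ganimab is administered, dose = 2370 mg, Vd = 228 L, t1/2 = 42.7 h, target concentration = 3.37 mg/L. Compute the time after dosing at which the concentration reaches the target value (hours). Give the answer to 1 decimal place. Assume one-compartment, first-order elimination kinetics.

C₀ = Dose / Vd = 2370 / 228 = 10.39 mg/L
k = ln2 / t½ = 0.693147 / 42.7 = 0.01623 h⁻¹
t = ln(C₀ / C) / k = ln(10.39 / 3.37) / 0.01623
  = ln(3.083) / 0.01623 = 1.126 / 0.01623 = 69.38 h

69.4 h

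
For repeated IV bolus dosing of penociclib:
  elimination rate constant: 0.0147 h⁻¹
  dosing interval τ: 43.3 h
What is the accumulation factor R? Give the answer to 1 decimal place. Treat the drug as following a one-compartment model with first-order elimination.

2.1

e^(−kτ) = e^(−0.01470 × 43.3) = 0.5291
Accumulation ratio R = 1 / (1 − e^(−kτ)) = 1 / (1 − 0.5291) = 2.124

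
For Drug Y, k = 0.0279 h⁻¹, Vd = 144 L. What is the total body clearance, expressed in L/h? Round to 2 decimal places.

CL = k × Vd = 0.0279 × 144 = 4.018 L/h

4.02 L/h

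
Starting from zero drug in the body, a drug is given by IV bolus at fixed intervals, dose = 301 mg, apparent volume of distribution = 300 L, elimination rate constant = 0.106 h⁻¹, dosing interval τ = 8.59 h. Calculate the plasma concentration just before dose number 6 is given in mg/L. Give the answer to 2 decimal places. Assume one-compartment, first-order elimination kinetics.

C₀ per dose = Dose / Vd = 301 / 300 = 1.003 mg/L
Fraction remaining after one interval: r = e^(−kτ) = e^(−0.1060 × 8.59) = 0.4023
Before dose 6, 5 doses have been given (aged 1τ, 2τ, 3τ, 4τ, 5τ).
C_trough = C₀ × (r + r² + … + r^5) = C₀ × r(1−r^5)/(1−r)
        = 1.003 × 0.4023 × (1 − 0.01054) / (1 − 0.4023) = 0.6680 mg/L

0.67 mg/L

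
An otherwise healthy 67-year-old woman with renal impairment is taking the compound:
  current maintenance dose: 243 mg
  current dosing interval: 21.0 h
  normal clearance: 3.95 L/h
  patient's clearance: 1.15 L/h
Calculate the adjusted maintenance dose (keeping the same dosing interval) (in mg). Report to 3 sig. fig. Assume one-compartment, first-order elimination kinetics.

70.7 mg

To keep the same average steady-state level, dosing rate must scale with clearance.
CL ratio = 1.15 / 3.95 = 0.2911
New dose (same interval) = 243 × 0.2911 = 70.74 mg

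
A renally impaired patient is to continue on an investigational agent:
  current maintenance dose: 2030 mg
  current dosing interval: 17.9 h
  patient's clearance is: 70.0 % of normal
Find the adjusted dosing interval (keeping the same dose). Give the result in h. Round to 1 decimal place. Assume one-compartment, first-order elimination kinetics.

25.6 h

To keep the same average steady-state level, dosing rate must scale with clearance.
CL ratio = 70.0 / 100 = 0.7000
New interval (same dose) = 17.9 / 0.7000 = 25.57 h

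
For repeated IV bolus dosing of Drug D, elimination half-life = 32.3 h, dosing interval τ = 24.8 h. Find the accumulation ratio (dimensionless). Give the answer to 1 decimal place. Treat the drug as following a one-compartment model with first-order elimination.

k = ln2 / t½ = 0.693147 / 32.3 = 0.02146 h⁻¹
e^(−kτ) = e^(−0.02146 × 24.8) = 0.5873
Accumulation ratio R = 1 / (1 − e^(−kτ)) = 1 / (1 − 0.5873) = 2.423

2.4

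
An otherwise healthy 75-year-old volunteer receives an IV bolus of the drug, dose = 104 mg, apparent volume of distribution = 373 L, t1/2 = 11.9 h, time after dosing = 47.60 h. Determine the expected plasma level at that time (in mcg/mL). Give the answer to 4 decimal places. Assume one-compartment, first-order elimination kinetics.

C₀ = Dose / Vd = 104.0 / 373 = 0.2788 mg/L
k = ln2 / t½ = 0.693147 / 11.9 = 0.05825 h⁻¹
t / t½ = 47.60 / 11.9 = 4 half-lives
C = C₀ × (1/2)^4 = 0.2788 × 0.06250 = 0.01743 mg/L
(0.01743 mg/L = 0.01743 mcg/mL)

0.0174 mcg/mL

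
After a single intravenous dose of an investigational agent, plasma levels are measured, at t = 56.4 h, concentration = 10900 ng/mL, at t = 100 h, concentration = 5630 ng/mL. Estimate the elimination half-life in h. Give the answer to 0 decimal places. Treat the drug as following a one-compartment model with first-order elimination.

46 h

k = ln(C₁/C₂) / (t₂ − t₁) = ln(10900/5630) / (100 − 56.4)
  = 0.6607 / 43.60 = 0.01515 h⁻¹
t½ = ln2 / k = 0.693147 / 0.01515 = 45.75 h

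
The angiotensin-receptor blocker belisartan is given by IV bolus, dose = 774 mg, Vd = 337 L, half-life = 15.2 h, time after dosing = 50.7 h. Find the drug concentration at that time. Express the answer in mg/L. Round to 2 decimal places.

C₀ = Dose / Vd = 774.0 / 337 = 2.297 mg/L
k = ln2 / t½ = 0.693147 / 15.2 = 0.04560 h⁻¹
C = C₀ · e^(−k·t) = 2.297 × e^(−0.04560 × 50.7)
  = 2.297 × 0.09907 = 0.2276 mg/L

0.23 mg/L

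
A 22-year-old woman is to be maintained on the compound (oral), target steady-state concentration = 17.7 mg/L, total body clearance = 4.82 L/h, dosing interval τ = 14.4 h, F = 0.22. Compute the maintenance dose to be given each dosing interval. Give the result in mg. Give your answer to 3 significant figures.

5580 mg

At steady state, F × (Dose/τ) = Css × CL.
Dose = Css × CL × τ / F = 17.7 × 4.820 × 14.4 / 0.22 = 5584 mg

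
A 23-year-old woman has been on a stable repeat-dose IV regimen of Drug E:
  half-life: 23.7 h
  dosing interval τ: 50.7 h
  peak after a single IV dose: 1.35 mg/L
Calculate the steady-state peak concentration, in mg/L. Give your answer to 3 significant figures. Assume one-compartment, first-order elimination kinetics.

1.75 mg/L

k = ln2 / t½ = 0.693147 / 23.7 = 0.02925 h⁻¹
e^(−kτ) = e^(−0.02925 × 50.7) = 0.2270
Accumulation ratio R = 1 / (1 − e^(−kτ)) = 1 / (1 − 0.2270) = 1.294
Steady-state peak = C₀ × R = 1.35 × 1.294 = 1.747 mg/L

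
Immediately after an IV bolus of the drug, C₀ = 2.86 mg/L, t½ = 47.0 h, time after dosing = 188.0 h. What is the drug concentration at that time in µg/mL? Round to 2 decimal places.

0.18 µg/mL

k = ln2 / t½ = 0.693147 / 47.0 = 0.01475 h⁻¹
t / t½ = 188.0 / 47.0 = 4 half-lives
C = C₀ × (1/2)^4 = 2.860 × 0.06250 = 0.1788 mg/L
(0.1788 mg/L = 0.1788 µg/mL)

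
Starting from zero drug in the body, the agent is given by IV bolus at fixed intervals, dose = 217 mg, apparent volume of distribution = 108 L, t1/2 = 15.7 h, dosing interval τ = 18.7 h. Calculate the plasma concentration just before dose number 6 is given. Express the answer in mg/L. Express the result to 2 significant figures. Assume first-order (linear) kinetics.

1.5 mg/L

C₀ per dose = Dose / Vd = 217 / 108 = 2.009 mg/L
k = ln2 / t½ = 0.693147 / 15.7 = 0.04415 h⁻¹
Fraction remaining after one interval: r = e^(−kτ) = e^(−0.04415 × 18.7) = 0.4380
Before dose 6, 5 doses have been given (aged 1τ, 2τ, 3τ, 4τ, 5τ).
C_trough = C₀ × (r + r² + … + r^5) = C₀ × r(1−r^5)/(1−r)
        = 2.009 × 0.4380 × (1 − 0.01612) / (1 − 0.4380) = 1.540 mg/L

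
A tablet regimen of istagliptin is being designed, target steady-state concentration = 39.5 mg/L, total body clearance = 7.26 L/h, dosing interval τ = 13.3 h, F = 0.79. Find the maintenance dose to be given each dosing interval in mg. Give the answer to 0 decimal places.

At steady state, F × (Dose/τ) = Css × CL.
Dose = Css × CL × τ / F = 39.5 × 7.260 × 13.3 / 0.79 = 4828 mg

4828 mg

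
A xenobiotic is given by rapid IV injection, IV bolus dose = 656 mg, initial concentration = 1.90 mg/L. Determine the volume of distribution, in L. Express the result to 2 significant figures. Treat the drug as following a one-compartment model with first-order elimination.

Vd = Dose / C₀ = 656.0 / 1.90 = 345.3 L

350 L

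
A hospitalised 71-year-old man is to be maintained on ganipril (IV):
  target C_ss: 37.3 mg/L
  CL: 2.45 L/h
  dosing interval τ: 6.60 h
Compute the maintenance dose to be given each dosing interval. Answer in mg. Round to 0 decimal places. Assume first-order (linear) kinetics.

603 mg

At steady state, Dose/τ = Css × CL.
Dose = Css × CL × τ = 37.3 × 2.450 × 6.60 = 603.1 mg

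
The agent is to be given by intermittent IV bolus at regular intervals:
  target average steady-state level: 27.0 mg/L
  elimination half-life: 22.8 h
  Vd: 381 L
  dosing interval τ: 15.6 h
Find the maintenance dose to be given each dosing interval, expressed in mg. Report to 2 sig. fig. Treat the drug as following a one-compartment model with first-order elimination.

k = ln2 / t½ = 0.693147 / 22.8 = 0.03040 h⁻¹
CL = k × Vd = 0.03040 × 381 = 11.58 L/h
At steady state, Dose/τ = Css × CL.
Dose = Css × CL × τ = 27.0 × 11.58 × 15.6 = 4877 mg

4900 mg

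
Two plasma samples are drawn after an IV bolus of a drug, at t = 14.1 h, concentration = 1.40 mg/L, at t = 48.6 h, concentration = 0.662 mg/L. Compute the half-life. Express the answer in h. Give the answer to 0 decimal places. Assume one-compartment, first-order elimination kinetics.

k = ln(C₁/C₂) / (t₂ − t₁) = ln(1.40/0.662) / (48.6 − 14.1)
  = 0.7490 / 34.50 = 0.02171 h⁻¹
t½ = ln2 / k = 0.693147 / 0.02171 = 31.93 h

32 h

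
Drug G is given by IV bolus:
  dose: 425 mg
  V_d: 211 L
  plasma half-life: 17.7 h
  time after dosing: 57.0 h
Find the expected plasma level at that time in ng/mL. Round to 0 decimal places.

216 ng/mL

C₀ = Dose / Vd = 425.0 / 211 = 2.014 mg/L
k = ln2 / t½ = 0.693147 / 17.7 = 0.03916 h⁻¹
C = C₀ · e^(−k·t) = 2.014 × e^(−0.03916 × 57.0)
  = 2.014 × 0.1073 = 0.2161 mg/L
Convert: 0.2161 mg/L × 1000 = 216.1 ng/mL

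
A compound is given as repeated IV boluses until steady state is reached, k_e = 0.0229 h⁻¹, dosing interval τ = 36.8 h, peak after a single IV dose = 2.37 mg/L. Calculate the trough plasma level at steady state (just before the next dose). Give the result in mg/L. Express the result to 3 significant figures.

1.79 mg/L

e^(−kτ) = e^(−0.02290 × 36.8) = 0.4305
Accumulation ratio R = 1 / (1 − e^(−kτ)) = 1 / (1 − 0.4305) = 1.756
Steady-state trough = C₀ × R × e^(−kτ) = 2.37 × 1.756 × 0.4305 = 1.792 mg/L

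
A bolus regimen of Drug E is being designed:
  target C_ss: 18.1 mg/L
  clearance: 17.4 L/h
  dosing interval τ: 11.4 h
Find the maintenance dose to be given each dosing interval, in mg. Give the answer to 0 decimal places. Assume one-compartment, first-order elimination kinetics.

3590 mg

At steady state, Dose/τ = Css × CL.
Dose = Css × CL × τ = 18.1 × 17.40 × 11.4 = 3590 mg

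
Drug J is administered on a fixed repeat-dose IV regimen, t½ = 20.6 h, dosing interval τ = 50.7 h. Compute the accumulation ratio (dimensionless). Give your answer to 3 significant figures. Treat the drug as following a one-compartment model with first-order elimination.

1.22

k = ln2 / t½ = 0.693147 / 20.6 = 0.03365 h⁻¹
e^(−kτ) = e^(−0.03365 × 50.7) = 0.1816
Accumulation ratio R = 1 / (1 − e^(−kτ)) = 1 / (1 − 0.1816) = 1.222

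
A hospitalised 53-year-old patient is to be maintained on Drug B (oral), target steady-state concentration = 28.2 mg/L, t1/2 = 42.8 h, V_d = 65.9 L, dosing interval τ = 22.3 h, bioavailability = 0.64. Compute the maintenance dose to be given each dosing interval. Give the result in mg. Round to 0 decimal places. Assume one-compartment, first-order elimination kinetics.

1049 mg

k = ln2 / t½ = 0.693147 / 42.8 = 0.01620 h⁻¹
CL = k × Vd = 0.01620 × 65.9 = 1.068 L/h
At steady state, F × (Dose/τ) = Css × CL.
Dose = Css × CL × τ / F = 28.2 × 1.068 × 22.3 / 0.64 = 1049 mg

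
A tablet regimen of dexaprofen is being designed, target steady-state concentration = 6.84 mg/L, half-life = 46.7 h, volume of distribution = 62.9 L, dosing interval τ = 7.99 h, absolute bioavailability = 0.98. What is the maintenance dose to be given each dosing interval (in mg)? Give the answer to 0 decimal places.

k = ln2 / t½ = 0.693147 / 46.7 = 0.01484 h⁻¹
CL = k × Vd = 0.01484 × 62.9 = 0.9334 L/h
At steady state, F × (Dose/τ) = Css × CL.
Dose = Css × CL × τ / F = 6.84 × 0.9334 × 7.99 / 0.98 = 52.05 mg

52 mg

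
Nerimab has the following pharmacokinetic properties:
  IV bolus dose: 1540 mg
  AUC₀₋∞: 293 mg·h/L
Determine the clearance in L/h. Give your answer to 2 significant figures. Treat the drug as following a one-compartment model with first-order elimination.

CL = Dose / AUC = 1540 / 293 = 5.256 L/h

5.3 L/h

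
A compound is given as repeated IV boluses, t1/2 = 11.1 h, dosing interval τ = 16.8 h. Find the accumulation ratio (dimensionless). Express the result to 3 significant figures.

k = ln2 / t½ = 0.693147 / 11.1 = 0.06245 h⁻¹
e^(−kτ) = e^(−0.06245 × 16.8) = 0.3502
Accumulation ratio R = 1 / (1 − e^(−kτ)) = 1 / (1 − 0.3502) = 1.539

1.54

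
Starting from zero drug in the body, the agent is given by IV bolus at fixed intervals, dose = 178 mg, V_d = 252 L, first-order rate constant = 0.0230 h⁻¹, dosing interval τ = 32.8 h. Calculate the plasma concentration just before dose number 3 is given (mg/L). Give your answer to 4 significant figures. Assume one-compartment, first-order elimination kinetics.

0.4884 mg/L

C₀ per dose = Dose / Vd = 178 / 252 = 0.7063 mg/L
Fraction remaining after one interval: r = e^(−kτ) = e^(−0.02300 × 32.8) = 0.4703
Before dose 3, 2 doses have been given (aged 1τ, 2τ).
C_trough = C₀ × (r + r²) = 0.7063 × (0.4703 + 0.2212) = 0.4884 mg/L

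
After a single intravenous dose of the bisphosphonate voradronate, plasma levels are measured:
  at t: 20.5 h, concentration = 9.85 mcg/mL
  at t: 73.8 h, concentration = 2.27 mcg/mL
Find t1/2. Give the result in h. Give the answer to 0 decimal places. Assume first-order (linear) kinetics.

25 h

k = ln(C₁/C₂) / (t₂ − t₁) = ln(9.85/2.27) / (73.8 − 20.5)
  = 1.468 / 53.30 = 0.02754 h⁻¹
t½ = ln2 / k = 0.693147 / 0.02754 = 25.17 h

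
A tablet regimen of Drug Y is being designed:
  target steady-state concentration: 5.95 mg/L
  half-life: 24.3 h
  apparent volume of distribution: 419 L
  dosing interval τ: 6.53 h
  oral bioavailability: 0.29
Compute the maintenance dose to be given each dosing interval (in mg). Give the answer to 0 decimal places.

1601 mg

k = ln2 / t½ = 0.693147 / 24.3 = 0.02852 h⁻¹
CL = k × Vd = 0.02852 × 419 = 11.95 L/h
At steady state, F × (Dose/τ) = Css × CL.
Dose = Css × CL × τ / F = 5.95 × 11.95 × 6.53 / 0.29 = 1601 mg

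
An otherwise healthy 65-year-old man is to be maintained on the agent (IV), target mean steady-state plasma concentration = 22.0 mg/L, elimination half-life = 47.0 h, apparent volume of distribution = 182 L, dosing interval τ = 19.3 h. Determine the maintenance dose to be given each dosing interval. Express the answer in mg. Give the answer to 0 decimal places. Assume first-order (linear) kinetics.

k = ln2 / t½ = 0.693147 / 47.0 = 0.01475 h⁻¹
CL = k × Vd = 0.01475 × 182 = 2.685 L/h
At steady state, Dose/τ = Css × CL.
Dose = Css × CL × τ = 22.0 × 2.685 × 19.3 = 1140 mg

1140 mg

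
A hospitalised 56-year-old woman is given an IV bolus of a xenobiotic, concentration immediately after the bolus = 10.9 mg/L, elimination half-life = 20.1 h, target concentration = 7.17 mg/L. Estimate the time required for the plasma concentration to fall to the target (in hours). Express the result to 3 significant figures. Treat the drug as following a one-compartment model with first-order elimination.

12.1 h

k = ln2 / t½ = 0.693147 / 20.1 = 0.03448 h⁻¹
t = ln(C₀ / C) / k = ln(10.90 / 7.17) / 0.03448
  = ln(1.520) / 0.03448 = 0.4187 / 0.03448 = 12.14 h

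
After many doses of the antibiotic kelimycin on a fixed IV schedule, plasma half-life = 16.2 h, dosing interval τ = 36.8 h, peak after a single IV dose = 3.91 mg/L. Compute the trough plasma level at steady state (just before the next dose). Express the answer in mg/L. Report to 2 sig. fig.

1.0 mg/L

k = ln2 / t½ = 0.693147 / 16.2 = 0.04279 h⁻¹
e^(−kτ) = e^(−0.04279 × 36.8) = 0.2071
Accumulation ratio R = 1 / (1 − e^(−kτ)) = 1 / (1 − 0.2071) = 1.261
Steady-state trough = C₀ × R × e^(−kτ) = 3.91 × 1.261 × 0.2071 = 1.021 mg/L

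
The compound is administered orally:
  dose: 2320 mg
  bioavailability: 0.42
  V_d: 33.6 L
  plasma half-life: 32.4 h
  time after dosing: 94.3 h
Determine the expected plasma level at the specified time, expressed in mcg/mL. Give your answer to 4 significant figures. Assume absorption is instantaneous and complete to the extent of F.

Amount reaching circulation = F × Dose = 0.42 × 2320 = 974.4 mg
C₀ = F·Dose / Vd = 974.4 / 33.6 = 29.00 mg/L
k = ln2 / t½ = 0.693147 / 32.4 = 0.02139 h⁻¹
C = C₀ · e^(−k·t) = 29.00 × e^(−0.02139 × 94.3)
  = 29.00 × 0.1330 = 3.857 mg/L
(3.857 mg/L = 3.857 mcg/mL)

3.857 mcg/mL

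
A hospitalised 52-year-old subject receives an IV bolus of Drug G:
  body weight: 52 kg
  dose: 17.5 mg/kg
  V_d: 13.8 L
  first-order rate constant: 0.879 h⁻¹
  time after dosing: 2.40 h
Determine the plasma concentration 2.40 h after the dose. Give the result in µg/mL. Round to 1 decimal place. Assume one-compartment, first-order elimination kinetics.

8.0 µg/mL

Total dose = 17.5 × 52 = 910.0 mg
C₀ = Dose / Vd = 910.0 / 13.8 = 65.94 mg/L
C = C₀ · e^(−k·t) = 65.94 × e^(−0.8790 × 2.40)
  = 65.94 × 0.1213 = 7.999 mg/L
(7.999 mg/L = 7.999 µg/mL)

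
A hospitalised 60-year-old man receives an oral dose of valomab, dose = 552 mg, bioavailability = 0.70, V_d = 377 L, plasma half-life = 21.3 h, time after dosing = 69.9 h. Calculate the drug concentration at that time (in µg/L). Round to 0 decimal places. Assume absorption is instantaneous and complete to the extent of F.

105 µg/L

Amount reaching circulation = F × Dose = 0.70 × 552.0 = 386.4 mg
C₀ = F·Dose / Vd = 386.4 / 377 = 1.025 mg/L
k = ln2 / t½ = 0.693147 / 21.3 = 0.03254 h⁻¹
C = C₀ · e^(−k·t) = 1.025 × e^(−0.03254 × 69.9)
  = 1.025 × 0.1028 = 0.1054 mg/L
Convert: 0.1054 mg/L × 1000 = 105.4 µg/L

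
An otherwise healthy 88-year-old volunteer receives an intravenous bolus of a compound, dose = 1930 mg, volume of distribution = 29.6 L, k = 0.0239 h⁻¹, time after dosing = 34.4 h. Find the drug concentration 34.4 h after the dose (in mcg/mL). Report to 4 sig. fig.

C₀ = Dose / Vd = 1930 / 29.6 = 65.20 mg/L
C = C₀ · e^(−k·t) = 65.20 × e^(−0.02390 × 34.4)
  = 65.20 × 0.4395 = 28.66 mg/L
(28.66 mg/L = 28.66 mcg/mL)

28.66 mcg/mL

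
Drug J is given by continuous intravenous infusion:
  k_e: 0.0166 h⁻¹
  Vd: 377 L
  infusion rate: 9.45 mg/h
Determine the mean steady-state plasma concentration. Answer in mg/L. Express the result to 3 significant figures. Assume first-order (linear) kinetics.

1.51 mg/L

CL = k × Vd = 0.01660 × 377 = 6.258 L/h
At steady state Css = R₀ / CL = 9.45 / 6.258 = 1.510 mg/L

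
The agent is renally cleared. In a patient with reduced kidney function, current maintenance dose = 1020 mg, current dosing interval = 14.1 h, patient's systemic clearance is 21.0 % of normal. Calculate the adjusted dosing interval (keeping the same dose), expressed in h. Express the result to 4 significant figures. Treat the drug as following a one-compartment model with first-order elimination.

To keep the same average steady-state level, dosing rate must scale with clearance.
CL ratio = 21.0 / 100 = 0.2100
New interval (same dose) = 14.1 / 0.2100 = 67.14 h

67.14 h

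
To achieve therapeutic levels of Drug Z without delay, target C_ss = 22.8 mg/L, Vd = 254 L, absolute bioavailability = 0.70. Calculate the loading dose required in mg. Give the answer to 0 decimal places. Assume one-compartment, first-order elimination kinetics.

8273 mg

LD = Css × Vd / F = 22.8 × 254 / 0.70 = 8273 mg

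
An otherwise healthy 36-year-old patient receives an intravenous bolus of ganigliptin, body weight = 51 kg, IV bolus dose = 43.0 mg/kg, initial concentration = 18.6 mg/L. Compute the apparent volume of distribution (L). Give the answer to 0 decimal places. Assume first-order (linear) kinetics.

118 L

Dose = 43.0 × 51 = 2193 mg
Vd = Dose / C₀ = 2193 / 18.6 = 117.9 L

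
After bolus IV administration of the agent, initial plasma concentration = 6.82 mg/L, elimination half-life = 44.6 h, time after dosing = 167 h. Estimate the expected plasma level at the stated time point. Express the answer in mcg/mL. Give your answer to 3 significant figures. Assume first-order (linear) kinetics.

k = ln2 / t½ = 0.693147 / 44.6 = 0.01554 h⁻¹
C = C₀ · e^(−k·t) = 6.820 × e^(−0.01554 × 167)
  = 6.820 × 0.07463 = 0.5090 mg/L
(0.5090 mg/L = 0.5090 mcg/mL)

0.509 mcg/mL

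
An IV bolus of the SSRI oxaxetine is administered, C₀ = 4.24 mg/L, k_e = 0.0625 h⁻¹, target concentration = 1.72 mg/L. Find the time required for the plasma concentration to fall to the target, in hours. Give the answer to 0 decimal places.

t = ln(C₀ / C) / k = ln(4.240 / 1.72) / 0.06250
  = ln(2.465) / 0.06250 = 0.9022 / 0.06250 = 14.44 h

14 h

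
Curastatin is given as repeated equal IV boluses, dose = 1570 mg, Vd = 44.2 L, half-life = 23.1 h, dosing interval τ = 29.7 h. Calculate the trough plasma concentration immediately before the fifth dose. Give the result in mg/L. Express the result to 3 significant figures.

24.0 mg/L

C₀ per dose = Dose / Vd = 1570 / 44.2 = 35.52 mg/L
k = ln2 / t½ = 0.693147 / 23.1 = 0.03001 h⁻¹
Fraction remaining after one interval: r = e^(−kτ) = e^(−0.03001 × 29.7) = 0.4101
Before dose 5, 4 doses have been given (aged 1τ, 2τ, 3τ, 4τ).
C_trough = C₀ × (r + r² + … + r^4) = C₀ × r(1−r^4)/(1−r)
        = 35.52 × 0.4101 × (1 − 0.02829) / (1 − 0.4101) = 24.00 mg/L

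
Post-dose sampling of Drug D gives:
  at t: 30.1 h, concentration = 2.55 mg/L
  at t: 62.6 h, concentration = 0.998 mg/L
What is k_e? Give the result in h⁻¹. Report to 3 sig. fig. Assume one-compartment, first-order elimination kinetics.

k = ln(C₁/C₂) / (t₂ − t₁) = ln(2.55/0.998) / (62.6 − 30.1)
  = 0.9381 / 32.50 = 0.02886 h⁻¹

0.0289 h⁻¹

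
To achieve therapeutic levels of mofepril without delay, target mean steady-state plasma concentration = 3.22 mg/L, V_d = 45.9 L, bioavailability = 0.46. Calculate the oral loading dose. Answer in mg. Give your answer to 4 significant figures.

LD = Css × Vd / F = 3.22 × 45.9 / 0.46 = 321.3 mg

321.3 mg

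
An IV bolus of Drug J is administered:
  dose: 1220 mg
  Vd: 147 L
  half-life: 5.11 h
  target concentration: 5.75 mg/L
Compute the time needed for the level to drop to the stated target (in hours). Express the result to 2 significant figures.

C₀ = Dose / Vd = 1220 / 147 = 8.299 mg/L
k = ln2 / t½ = 0.693147 / 5.11 = 0.1356 h⁻¹
t = ln(C₀ / C) / k = ln(8.299 / 5.75) / 0.1356
  = ln(1.443) / 0.1356 = 0.3667 / 0.1356 = 2.704 h

2.7 h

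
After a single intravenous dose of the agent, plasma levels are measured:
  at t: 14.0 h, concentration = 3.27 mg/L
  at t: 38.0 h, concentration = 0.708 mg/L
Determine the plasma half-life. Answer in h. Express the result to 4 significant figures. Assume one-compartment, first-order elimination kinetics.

10.87 h

k = ln(C₁/C₂) / (t₂ − t₁) = ln(3.27/0.708) / (38.0 − 14.0)
  = 1.530 / 24.00 = 0.06375 h⁻¹
t½ = ln2 / k = 0.693147 / 0.06375 = 10.87 h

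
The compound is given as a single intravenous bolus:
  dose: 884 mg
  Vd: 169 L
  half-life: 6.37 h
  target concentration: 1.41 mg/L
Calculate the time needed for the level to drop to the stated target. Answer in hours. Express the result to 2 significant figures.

12 h

C₀ = Dose / Vd = 884.0 / 169 = 5.231 mg/L
k = ln2 / t½ = 0.693147 / 6.37 = 0.1088 h⁻¹
t = ln(C₀ / C) / k = ln(5.231 / 1.41) / 0.1088
  = ln(3.710) / 0.1088 = 1.311 / 0.1088 = 12.05 h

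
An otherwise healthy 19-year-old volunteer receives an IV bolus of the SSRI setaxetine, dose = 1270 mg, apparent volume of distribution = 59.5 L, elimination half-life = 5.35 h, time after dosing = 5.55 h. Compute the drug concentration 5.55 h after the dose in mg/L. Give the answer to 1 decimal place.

10.4 mg/L

C₀ = Dose / Vd = 1270 / 59.5 = 21.34 mg/L
k = ln2 / t½ = 0.693147 / 5.35 = 0.1296 h⁻¹
C = C₀ · e^(−k·t) = 21.34 × e^(−0.1296 × 5.55)
  = 21.34 × 0.4871 = 10.39 mg/L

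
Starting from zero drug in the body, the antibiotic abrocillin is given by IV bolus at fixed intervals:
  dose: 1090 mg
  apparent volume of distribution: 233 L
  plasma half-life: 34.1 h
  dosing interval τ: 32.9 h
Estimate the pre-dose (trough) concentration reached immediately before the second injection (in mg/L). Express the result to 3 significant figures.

C₀ per dose = Dose / Vd = 1090 / 233 = 4.678 mg/L
k = ln2 / t½ = 0.693147 / 34.1 = 0.02033 h⁻¹
Fraction remaining after one interval: r = e^(−kτ) = e^(−0.02033 × 32.9) = 0.5123
Before dose 2, 1 dose has been given (aged 1τ).
C_trough = C₀ × r = 4.678 × 0.5123 = 2.397 mg/L

2.40 mg/L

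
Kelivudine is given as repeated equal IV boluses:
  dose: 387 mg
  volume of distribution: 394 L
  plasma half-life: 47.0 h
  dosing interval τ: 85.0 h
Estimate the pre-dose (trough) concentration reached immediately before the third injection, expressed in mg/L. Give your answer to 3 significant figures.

0.360 mg/L

C₀ per dose = Dose / Vd = 387 / 394 = 0.9822 mg/L
k = ln2 / t½ = 0.693147 / 47.0 = 0.01475 h⁻¹
Fraction remaining after one interval: r = e^(−kτ) = e^(−0.01475 × 85.0) = 0.2854
Before dose 3, 2 doses have been given (aged 1τ, 2τ).
C_trough = C₀ × (r + r²) = 0.9822 × (0.2854 + 0.08145) = 0.3603 mg/L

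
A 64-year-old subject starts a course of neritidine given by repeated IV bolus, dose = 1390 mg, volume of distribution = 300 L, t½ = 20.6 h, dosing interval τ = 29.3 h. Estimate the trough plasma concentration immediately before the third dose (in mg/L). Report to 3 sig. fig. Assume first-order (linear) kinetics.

C₀ per dose = Dose / Vd = 1390 / 300 = 4.633 mg/L
k = ln2 / t½ = 0.693147 / 20.6 = 0.03365 h⁻¹
Fraction remaining after one interval: r = e^(−kτ) = e^(−0.03365 × 29.3) = 0.3731
Before dose 3, 2 doses have been given (aged 1τ, 2τ).
C_trough = C₀ × (r + r²) = 4.633 × (0.3731 + 0.1392) = 2.373 mg/L

2.37 mg/L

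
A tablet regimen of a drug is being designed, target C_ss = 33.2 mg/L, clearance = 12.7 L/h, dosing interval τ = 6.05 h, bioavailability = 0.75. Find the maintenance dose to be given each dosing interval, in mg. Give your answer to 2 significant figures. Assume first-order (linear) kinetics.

At steady state, F × (Dose/τ) = Css × CL.
Dose = Css × CL × τ / F = 33.2 × 12.70 × 6.05 / 0.75 = 3401 mg

3400 mg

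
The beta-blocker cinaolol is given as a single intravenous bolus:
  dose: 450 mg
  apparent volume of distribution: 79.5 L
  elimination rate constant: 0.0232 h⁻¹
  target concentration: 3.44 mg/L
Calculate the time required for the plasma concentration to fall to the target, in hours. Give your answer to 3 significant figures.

21.5 h

C₀ = Dose / Vd = 450.0 / 79.5 = 5.660 mg/L
t = ln(C₀ / C) / k = ln(5.660 / 3.44) / 0.02320
  = ln(1.645) / 0.02320 = 0.4977 / 0.02320 = 21.45 h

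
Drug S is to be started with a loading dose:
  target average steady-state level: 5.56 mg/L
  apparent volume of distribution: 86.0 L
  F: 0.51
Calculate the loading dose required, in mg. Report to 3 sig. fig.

938 mg

LD = Css × Vd / F = 5.56 × 86.0 / 0.51 = 937.6 mg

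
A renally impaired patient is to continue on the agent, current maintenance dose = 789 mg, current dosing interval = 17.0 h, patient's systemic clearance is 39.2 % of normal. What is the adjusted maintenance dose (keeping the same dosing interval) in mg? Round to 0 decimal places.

To keep the same average steady-state level, dosing rate must scale with clearance.
CL ratio = 39.2 / 100 = 0.3920
New dose (same interval) = 789 × 0.3920 = 309.3 mg

309 mg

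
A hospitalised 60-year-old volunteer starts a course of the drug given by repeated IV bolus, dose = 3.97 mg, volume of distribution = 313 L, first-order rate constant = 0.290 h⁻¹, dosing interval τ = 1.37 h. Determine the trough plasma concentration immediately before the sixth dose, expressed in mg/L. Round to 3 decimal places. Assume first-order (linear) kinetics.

C₀ per dose = Dose / Vd = 3.97 / 313 = 0.01268 mg/L
Fraction remaining after one interval: r = e^(−kτ) = e^(−0.2900 × 1.37) = 0.6721
Before dose 6, 5 doses have been given (aged 1τ, 2τ, 3τ, 4τ, 5τ).
C_trough = C₀ × (r + r² + … + r^5) = C₀ × r(1−r^5)/(1−r)
        = 0.01268 × 0.6721 × (1 − 0.1371) / (1 − 0.6721) = 0.02243 mg/L

0.022 mg/L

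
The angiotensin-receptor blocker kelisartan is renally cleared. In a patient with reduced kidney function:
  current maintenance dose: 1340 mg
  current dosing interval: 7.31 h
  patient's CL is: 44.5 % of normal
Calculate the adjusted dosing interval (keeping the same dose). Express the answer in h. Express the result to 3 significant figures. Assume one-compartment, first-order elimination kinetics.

To keep the same average steady-state level, dosing rate must scale with clearance.
CL ratio = 44.5 / 100 = 0.4450
New interval (same dose) = 7.31 / 0.4450 = 16.43 h

16.4 h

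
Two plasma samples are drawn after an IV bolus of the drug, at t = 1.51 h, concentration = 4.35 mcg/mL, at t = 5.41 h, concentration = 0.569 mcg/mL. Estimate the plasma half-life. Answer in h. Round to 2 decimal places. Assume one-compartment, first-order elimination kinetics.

k = ln(C₁/C₂) / (t₂ − t₁) = ln(4.35/0.569) / (5.41 − 1.51)
  = 2.034 / 3.900 = 0.5215 h⁻¹
t½ = ln2 / k = 0.693147 / 0.5215 = 1.329 h

1.33 h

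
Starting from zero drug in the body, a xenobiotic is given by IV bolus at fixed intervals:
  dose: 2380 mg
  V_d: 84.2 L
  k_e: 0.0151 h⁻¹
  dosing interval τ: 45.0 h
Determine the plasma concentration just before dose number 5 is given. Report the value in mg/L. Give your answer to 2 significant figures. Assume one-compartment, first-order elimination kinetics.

27 mg/L

C₀ per dose = Dose / Vd = 2380 / 84.2 = 28.27 mg/L
Fraction remaining after one interval: r = e^(−kτ) = e^(−0.01510 × 45.0) = 0.5069
Before dose 5, 4 doses have been given (aged 1τ, 2τ, 3τ, 4τ).
C_trough = C₀ × (r + r² + … + r^4) = C₀ × r(1−r^4)/(1−r)
        = 28.27 × 0.5069 × (1 − 0.06602) / (1 − 0.5069) = 27.14 mg/L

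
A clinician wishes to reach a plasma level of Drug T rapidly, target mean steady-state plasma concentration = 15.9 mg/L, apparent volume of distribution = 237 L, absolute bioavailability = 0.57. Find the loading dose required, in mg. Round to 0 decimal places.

6611 mg

LD = Css × Vd / F = 15.9 × 237 / 0.57 = 6611 mg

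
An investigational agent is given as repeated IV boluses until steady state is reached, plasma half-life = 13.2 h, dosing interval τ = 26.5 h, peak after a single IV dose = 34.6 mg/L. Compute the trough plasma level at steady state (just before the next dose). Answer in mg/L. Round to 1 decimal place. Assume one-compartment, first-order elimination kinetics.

k = ln2 / t½ = 0.693147 / 13.2 = 0.05251 h⁻¹
e^(−kτ) = e^(−0.05251 × 26.5) = 0.2487
Accumulation ratio R = 1 / (1 − e^(−kτ)) = 1 / (1 − 0.2487) = 1.331
Steady-state trough = C₀ × R × e^(−kτ) = 34.6 × 1.331 × 0.2487 = 11.45 mg/L

11.5 mg/L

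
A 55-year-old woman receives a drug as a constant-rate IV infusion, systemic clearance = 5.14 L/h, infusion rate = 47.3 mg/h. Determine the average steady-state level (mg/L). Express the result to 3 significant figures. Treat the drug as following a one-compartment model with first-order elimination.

9.20 mg/L

At steady state Css = R₀ / CL = 47.3 / 5.140 = 9.202 mg/L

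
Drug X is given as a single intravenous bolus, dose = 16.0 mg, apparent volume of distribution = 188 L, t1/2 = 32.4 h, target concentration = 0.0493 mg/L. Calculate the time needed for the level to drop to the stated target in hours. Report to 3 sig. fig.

C₀ = Dose / Vd = 16.00 / 188 = 0.08511 mg/L
k = ln2 / t½ = 0.693147 / 32.4 = 0.02139 h⁻¹
t = ln(C₀ / C) / k = ln(0.08511 / 0.0493) / 0.02139
  = ln(1.726) / 0.02139 = 0.5458 / 0.02139 = 25.52 h

25.5 h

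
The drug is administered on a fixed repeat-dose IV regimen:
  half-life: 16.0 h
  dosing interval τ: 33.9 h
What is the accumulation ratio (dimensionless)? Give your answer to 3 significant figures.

k = ln2 / t½ = 0.693147 / 16.0 = 0.04332 h⁻¹
e^(−kτ) = e^(−0.04332 × 33.9) = 0.2303
Accumulation ratio R = 1 / (1 − e^(−kτ)) = 1 / (1 − 0.2303) = 1.299

1.30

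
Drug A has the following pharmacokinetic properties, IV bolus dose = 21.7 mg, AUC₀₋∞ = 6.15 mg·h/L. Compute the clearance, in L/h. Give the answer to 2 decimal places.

CL = Dose / AUC = 21.7 / 6.15 = 3.528 L/h

3.53 L/h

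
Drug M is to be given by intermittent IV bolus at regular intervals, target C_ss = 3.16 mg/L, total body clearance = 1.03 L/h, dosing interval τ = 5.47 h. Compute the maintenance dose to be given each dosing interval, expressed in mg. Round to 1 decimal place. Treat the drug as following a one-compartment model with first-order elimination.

17.8 mg

At steady state, Dose/τ = Css × CL.
Dose = Css × CL × τ = 3.16 × 1.030 × 5.47 = 17.80 mg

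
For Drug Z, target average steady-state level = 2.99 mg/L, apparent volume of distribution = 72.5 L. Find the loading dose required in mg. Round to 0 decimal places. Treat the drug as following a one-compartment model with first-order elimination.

LD = Css × Vd = 2.99 × 72.5 = 216.8 mg

217 mg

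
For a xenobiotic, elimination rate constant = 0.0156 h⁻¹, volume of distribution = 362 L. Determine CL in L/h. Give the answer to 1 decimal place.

5.6 L/h

CL = k × Vd = 0.0156 × 362 = 5.647 L/h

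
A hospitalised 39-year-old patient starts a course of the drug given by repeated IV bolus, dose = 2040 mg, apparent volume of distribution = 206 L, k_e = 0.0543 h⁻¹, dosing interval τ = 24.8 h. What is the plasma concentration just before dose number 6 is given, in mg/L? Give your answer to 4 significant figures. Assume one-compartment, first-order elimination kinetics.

3.477 mg/L

C₀ per dose = Dose / Vd = 2040 / 206 = 9.903 mg/L
Fraction remaining after one interval: r = e^(−kτ) = e^(−0.05430 × 24.8) = 0.2601
Before dose 6, 5 doses have been given (aged 1τ, 2τ, 3τ, 4τ, 5τ).
C_trough = C₀ × (r + r² + … + r^5) = C₀ × r(1−r^5)/(1−r)
        = 9.903 × 0.2601 × (1 − 0.001190) / (1 − 0.2601) = 3.477 mg/L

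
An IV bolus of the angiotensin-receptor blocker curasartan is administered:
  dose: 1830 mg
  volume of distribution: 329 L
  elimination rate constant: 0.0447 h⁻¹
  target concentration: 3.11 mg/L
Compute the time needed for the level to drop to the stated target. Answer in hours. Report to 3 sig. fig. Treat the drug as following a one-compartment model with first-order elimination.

C₀ = Dose / Vd = 1830 / 329 = 5.562 mg/L
t = ln(C₀ / C) / k = ln(5.562 / 3.11) / 0.04470
  = ln(1.788) / 0.04470 = 0.5811 / 0.04470 = 13.00 h

13.0 h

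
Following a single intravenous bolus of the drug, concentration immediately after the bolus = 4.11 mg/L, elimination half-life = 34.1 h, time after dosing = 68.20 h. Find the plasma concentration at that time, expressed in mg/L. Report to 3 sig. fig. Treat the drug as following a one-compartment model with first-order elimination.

k = ln2 / t½ = 0.693147 / 34.1 = 0.02033 h⁻¹
t / t½ = 68.20 / 34.1 = 2 half-lives
C = C₀ × (1/2)^2 = 4.110 × 0.2500 = 1.028 mg/L

1.03 mg/L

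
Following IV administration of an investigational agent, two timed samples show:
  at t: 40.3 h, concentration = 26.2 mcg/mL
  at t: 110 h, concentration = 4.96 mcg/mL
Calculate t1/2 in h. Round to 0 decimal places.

k = ln(C₁/C₂) / (t₂ − t₁) = ln(26.2/4.96) / (110 − 40.3)
  = 1.664 / 69.70 = 0.02387 h⁻¹
t½ = ln2 / k = 0.693147 / 0.02387 = 29.04 h

29 h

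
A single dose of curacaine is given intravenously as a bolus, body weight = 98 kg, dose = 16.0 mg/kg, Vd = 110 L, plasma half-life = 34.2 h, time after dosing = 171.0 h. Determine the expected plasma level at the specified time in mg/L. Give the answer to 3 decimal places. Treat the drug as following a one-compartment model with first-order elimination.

Total dose = 16.0 × 98 = 1568 mg
C₀ = Dose / Vd = 1568 / 110 = 14.25 mg/L
k = ln2 / t½ = 0.693147 / 34.2 = 0.02027 h⁻¹
t / t½ = 171.0 / 34.2 = 5 half-lives
C = C₀ × (1/2)^5 = 14.25 × 0.03125 = 0.4453 mg/L

0.445 mg/L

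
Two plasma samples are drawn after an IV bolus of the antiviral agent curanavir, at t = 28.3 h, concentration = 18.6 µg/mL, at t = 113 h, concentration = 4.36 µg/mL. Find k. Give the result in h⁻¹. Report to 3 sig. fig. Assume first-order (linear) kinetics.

0.0171 h⁻¹

k = ln(C₁/C₂) / (t₂ − t₁) = ln(18.6/4.36) / (113 − 28.3)
  = 1.451 / 84.70 = 0.01713 h⁻¹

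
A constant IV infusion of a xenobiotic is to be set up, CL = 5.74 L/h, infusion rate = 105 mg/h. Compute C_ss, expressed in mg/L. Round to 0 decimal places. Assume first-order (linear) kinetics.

18 mg/L

At steady state Css = R₀ / CL = 105 / 5.740 = 18.29 mg/L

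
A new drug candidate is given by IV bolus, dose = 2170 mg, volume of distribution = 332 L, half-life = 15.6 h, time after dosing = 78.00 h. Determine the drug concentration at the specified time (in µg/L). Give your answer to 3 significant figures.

C₀ = Dose / Vd = 2170 / 332 = 6.536 mg/L
k = ln2 / t½ = 0.693147 / 15.6 = 0.04443 h⁻¹
t / t½ = 78.00 / 15.6 = 5 half-lives
C = C₀ × (1/2)^5 = 6.536 × 0.03125 = 0.2043 mg/L
Convert: 0.2043 mg/L × 1000 = 204.3 µg/L

204 µg/L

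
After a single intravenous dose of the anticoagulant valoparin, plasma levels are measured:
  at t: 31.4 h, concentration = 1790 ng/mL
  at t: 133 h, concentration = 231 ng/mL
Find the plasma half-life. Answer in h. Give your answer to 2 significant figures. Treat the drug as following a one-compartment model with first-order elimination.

k = ln(C₁/C₂) / (t₂ − t₁) = ln(1790/231) / (133 − 31.4)
  = 2.048 / 101.6 = 0.02016 h⁻¹
t½ = ln2 / k = 0.693147 / 0.02016 = 34.38 h

34 h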